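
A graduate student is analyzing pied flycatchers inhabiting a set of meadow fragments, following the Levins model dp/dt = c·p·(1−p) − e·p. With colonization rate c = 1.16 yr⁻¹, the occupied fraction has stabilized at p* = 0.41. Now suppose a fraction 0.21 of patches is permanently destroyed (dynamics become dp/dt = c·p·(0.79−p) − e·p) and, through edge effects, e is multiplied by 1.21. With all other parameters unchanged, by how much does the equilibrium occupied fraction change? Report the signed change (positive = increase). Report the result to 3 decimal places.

Balance c(1−p*) = e gives e = 1.16×(1 − 0.41000) = 0.68440.
New p* = 0.79 − e/c = 0.79 − 0.82812/1.16000 = 0.07610.
Δp* = 0.07610 − 0.41000 = -0.33390.

-0.334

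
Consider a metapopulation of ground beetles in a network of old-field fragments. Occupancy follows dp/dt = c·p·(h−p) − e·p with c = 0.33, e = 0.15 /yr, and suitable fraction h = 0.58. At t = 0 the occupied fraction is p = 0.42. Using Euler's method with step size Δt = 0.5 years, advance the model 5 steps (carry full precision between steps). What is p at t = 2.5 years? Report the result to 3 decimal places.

0.338

Update rule: p ← p + [c·p·(h−p) − e·p]·Δt with Δt = 0.5.
t = 0.5: p = 0.42000 + (-0.02041) = 0.39959
t = 1: p = 0.39959 + (-0.01807) = 0.38151
t = 1.5: p = 0.38151 + (-0.01612) = 0.36539
t = 2: p = 0.36539 + (-0.01447) = 0.35093
t = 2.5: p = 0.35093 + (-0.01306) = 0.33787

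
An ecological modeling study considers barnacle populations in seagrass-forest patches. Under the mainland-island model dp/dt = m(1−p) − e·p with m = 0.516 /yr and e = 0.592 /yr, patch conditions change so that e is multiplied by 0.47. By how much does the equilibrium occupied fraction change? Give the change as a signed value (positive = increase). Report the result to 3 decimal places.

Before: p* = 0.516/(0.516+0.592) = 0.4657.
After: m = 0.516, e = 0.27824; p* = 0.516/0.7942 = 0.6497.
Δp* = 0.6497 − 0.4657 = +0.1840.

0.184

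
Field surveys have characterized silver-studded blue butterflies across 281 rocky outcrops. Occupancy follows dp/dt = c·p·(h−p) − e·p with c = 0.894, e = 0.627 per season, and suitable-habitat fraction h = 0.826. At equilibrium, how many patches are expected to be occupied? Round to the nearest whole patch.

35

p* = h − e/c = 0.826 − 0.7013 = 0.1247.
Expected occupied patches = N × p* = 281 × 0.1247 = 35.03 ≈ 35.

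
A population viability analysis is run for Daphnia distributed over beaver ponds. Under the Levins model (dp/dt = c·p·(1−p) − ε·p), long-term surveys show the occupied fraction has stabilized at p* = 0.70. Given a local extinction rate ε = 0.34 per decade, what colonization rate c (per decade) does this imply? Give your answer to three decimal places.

1.133

At equilibrium c(1−p*) = ε, so c = ε/(1−p*).
c = 0.34/(1 − 0.70) = 0.34/0.3000 = 1.1333.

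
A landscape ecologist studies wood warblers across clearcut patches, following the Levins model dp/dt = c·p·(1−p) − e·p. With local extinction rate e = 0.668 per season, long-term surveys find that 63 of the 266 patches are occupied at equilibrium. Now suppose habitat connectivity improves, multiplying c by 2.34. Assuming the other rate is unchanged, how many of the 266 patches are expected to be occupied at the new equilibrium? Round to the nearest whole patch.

179

Observed p* = 63/266 = 0.23684.
Balance c(1−p*) = e gives c = e/(1 − 0.23684) = 0.668/0.76316 = 0.87531.
New p* = 1 − e/c = 1 − 0.66800/2.04823 = 0.67386.
Expected occupied = 266 × 0.67386 = 179.25 ≈ 179.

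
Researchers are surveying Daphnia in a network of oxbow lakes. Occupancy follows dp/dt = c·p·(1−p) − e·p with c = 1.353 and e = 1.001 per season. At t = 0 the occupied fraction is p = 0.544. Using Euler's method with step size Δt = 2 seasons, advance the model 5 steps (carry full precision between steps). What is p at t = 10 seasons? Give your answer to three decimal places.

Update rule: p ← p + [c·p·(1−p) − e·p]·Δt with Δt = 2.
p: 0.54400 → 0.12617  (Δp = -0.41783)
p: 0.12617 → 0.17192  (Δp = +0.04575)
p: 0.17192 → 0.21297  (Δp = +0.04105)
p: 0.21297 → 0.24017  (Δp = +0.02720)
p: 0.24017 → 0.25316  (Δp = +0.01299)

0.253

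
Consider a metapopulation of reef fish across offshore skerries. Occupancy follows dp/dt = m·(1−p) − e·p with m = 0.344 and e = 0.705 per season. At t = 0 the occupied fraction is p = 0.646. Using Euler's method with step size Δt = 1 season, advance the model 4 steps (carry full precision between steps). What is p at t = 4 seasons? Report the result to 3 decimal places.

0.328

Update rule: p ← p + [m·(1−p) − e·p]·Δt with Δt = 1.
t = 1: p = 0.64600 + (-0.33365) = 0.31235
t = 2: p = 0.31235 + (+0.01635) = 0.32870
t = 3: p = 0.32870 + (-0.00080) = 0.32789
t = 4: p = 0.32789 + (+0.00004) = 0.32793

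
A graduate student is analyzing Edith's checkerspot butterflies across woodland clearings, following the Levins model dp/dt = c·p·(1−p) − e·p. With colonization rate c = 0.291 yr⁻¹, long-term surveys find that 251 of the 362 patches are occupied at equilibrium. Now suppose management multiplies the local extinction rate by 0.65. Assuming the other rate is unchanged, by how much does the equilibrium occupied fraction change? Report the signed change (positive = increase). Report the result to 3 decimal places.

Observed p* = 251/362 = 0.69337.
Balance c(1−p*) = e gives e = 0.291×(1 − 0.69337) = 0.08923.
New p* = 1 − e/c = 1 − 0.05800/0.29100 = 0.80069.
Δp* = 0.80069 − 0.69337 = +0.10732.

0.107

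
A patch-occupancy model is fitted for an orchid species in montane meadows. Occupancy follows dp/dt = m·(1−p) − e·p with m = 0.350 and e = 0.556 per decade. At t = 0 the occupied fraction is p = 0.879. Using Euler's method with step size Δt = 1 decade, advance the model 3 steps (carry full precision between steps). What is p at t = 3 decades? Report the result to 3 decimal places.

0.387

Update rule: p ← p + [m·(1−p) − e·p]·Δt with Δt = 1.
p: 0.87900 → 0.43263  (Δp = -0.44637)
p: 0.43263 → 0.39067  (Δp = -0.04196)
p: 0.39067 → 0.38672  (Δp = -0.00394)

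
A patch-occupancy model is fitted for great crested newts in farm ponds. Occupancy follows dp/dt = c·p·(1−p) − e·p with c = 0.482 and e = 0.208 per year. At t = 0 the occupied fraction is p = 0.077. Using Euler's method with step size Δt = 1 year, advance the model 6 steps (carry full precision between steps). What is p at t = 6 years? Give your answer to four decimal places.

0.2404

Update rule: p ← p + [c·p·(1−p) − e·p]·Δt with Δt = 1.
step 1: Δp = +0.01824, p = 0.09524
step 2: Δp = +0.02172, p = 0.11696
step 3: Δp = +0.02545, p = 0.14242
step 4: Δp = +0.02925, p = 0.17166
step 5: Δp = +0.03283, p = 0.20450
step 6: Δp = +0.03588, p = 0.24037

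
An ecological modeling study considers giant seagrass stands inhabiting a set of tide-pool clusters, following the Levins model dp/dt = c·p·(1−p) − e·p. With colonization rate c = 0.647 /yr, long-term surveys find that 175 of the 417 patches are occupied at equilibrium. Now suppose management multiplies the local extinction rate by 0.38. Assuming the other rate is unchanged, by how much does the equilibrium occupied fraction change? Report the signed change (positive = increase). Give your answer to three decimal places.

0.360

Observed p* = 175/417 = 0.41966.
Balance c(1−p*) = e gives e = 0.647×(1 − 0.41966) = 0.37548.
New p* = 1 − e/c = 1 − 0.14268/0.64700 = 0.77947.
Δp* = 0.77947 − 0.41966 = +0.35981.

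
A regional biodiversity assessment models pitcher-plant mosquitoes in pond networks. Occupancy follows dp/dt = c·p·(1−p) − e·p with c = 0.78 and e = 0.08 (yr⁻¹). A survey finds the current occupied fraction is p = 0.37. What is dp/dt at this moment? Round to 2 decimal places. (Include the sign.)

0.15

Colonization term: c·p·(1−p) = 0.78×0.37×0.6300 = 0.18182.
Extinction term: e·p = 0.02960.
dp/dt = 0.18182 − 0.02960 = 0.15222.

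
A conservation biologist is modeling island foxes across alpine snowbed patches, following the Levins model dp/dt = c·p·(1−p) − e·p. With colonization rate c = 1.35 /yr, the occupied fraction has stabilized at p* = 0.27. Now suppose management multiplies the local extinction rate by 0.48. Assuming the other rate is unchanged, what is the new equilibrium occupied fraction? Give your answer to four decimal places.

0.6496

Balance c(1−p*) = e gives e = 1.35×(1 − 0.27000) = 0.98550.
New p* = 1 − e/c = 1 − 0.47304/1.35000 = 0.64960.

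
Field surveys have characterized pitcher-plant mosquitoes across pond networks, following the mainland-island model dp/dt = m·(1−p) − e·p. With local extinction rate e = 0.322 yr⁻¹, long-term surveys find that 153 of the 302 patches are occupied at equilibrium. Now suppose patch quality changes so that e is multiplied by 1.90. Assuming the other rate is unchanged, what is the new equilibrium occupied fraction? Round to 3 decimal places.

Observed p* = 153/302 = 0.50662.
Balance m(1−p*) = e·p* gives m = e·p*/(1−p*) = 0.322×0.50662/0.49338 = 0.33064.
New p* = m/(m+e) = 0.33064/(0.33064+0.61180) = 0.35083.

0.351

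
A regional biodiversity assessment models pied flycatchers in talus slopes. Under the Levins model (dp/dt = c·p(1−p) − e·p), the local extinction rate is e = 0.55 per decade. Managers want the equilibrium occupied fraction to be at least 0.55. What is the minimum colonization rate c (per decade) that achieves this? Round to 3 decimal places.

1.222

p* = 1 − e/c ≥ 0.55 requires e/c ≤ 0.4500, i.e. c ≥ e/0.4500.
c_min = 0.55/0.4500 = 1.2222.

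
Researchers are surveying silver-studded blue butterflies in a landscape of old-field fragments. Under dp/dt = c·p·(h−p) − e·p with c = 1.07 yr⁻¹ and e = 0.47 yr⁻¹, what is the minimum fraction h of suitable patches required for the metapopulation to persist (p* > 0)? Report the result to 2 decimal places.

0.44

p* = h − e/c is positive only when h > e/c.
h_min = e/c = 0.47/1.07 = 0.4393.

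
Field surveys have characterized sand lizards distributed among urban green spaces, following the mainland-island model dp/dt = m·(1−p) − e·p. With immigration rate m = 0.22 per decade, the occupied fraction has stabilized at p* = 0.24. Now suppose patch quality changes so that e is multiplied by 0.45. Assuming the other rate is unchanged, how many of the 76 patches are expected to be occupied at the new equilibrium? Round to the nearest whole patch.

31

Balance m(1−p*) = e·p* gives e = m(1−p*)/p* = 0.22×0.76000/0.24000 = 0.69667.
New p* = m/(m+e) = 0.22000/(0.22000+0.31350) = 0.41237.
Expected occupied = 76 × 0.41237 = 31.34 ≈ 31.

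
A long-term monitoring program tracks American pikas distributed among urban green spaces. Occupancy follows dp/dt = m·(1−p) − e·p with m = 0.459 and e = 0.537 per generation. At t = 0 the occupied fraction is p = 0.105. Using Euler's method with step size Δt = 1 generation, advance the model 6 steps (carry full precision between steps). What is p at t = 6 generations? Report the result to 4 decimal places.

0.4608

Update rule: p ← p + [m·(1−p) − e·p]·Δt with Δt = 1.
t = 1: p = 0.10500 + (+0.35442) = 0.45942
t = 2: p = 0.45942 + (+0.00142) = 0.46084
t = 3: p = 0.46084 + (+0.00001) = 0.46084
t = 4: p = 0.46084 + (+0.00000) = 0.46084
t = 5: p = 0.46084 + (+0.00000) = 0.46084
t = 6: p = 0.46084 + (+0.00000) = 0.46084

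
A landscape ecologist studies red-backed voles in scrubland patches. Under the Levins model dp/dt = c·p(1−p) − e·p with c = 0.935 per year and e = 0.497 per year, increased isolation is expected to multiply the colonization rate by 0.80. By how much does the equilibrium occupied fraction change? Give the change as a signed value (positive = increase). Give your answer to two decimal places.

Before: p* = 1 − 0.497/0.935 = 0.4684.
After the change, c = 0.748, e = 0.497, so p* = 1 − 0.497/0.748 = 0.3356.
Δp* = 0.3356 − 0.4684 = -0.1329.

-0.13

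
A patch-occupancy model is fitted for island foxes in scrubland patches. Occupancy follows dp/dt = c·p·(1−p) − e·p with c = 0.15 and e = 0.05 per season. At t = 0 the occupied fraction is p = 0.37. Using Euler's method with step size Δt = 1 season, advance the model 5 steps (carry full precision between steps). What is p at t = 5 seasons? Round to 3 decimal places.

Update rule: p ← p + [c·p·(1−p) − e·p]·Δt with Δt = 1.
p: 0.37000 → 0.38647  (Δp = +0.01647)
p: 0.38647 → 0.40271  (Δp = +0.01624)
p: 0.40271 → 0.41865  (Δp = +0.01594)
p: 0.41865 → 0.43423  (Δp = +0.01557)
p: 0.43423 → 0.44937  (Δp = +0.01514)

0.449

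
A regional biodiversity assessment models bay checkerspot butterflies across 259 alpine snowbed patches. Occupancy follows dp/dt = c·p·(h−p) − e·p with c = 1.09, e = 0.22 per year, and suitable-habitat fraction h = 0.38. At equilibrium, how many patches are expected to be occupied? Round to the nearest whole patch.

p* = h − e/c = 0.38 − 0.2018 = 0.1782.
Expected occupied patches = N × p* = 259 × 0.1782 = 46.14 ≈ 46.

46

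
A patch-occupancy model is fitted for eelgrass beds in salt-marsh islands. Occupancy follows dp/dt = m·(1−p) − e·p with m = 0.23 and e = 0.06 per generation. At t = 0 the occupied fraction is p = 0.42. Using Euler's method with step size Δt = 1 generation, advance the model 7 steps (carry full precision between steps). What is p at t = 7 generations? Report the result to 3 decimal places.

0.759

Update rule: p ← p + [m·(1−p) − e·p]·Δt with Δt = 1.
step 1: Δp = +0.10820, p = 0.52820
step 2: Δp = +0.07682, p = 0.60502
step 3: Δp = +0.05454, p = 0.65957
step 4: Δp = +0.03873, p = 0.69829
step 5: Δp = +0.02750, p = 0.72579
step 6: Δp = +0.01952, p = 0.74531
step 7: Δp = +0.01386, p = 0.75917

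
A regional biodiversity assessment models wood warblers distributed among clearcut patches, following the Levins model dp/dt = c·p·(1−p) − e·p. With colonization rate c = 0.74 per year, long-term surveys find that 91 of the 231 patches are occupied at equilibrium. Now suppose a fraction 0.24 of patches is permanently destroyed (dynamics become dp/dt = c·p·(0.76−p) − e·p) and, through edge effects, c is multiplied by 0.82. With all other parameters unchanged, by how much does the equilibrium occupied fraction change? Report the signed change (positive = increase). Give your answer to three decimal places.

Observed p* = 91/231 = 0.39394.
Balance c(1−p*) = e gives e = 0.74×(1 − 0.39394) = 0.44848.
New p* = 0.76 − e/c = 0.76 − 0.44848/0.60680 = 0.02091.
Δp* = 0.02091 − 0.39394 = -0.37303.

-0.373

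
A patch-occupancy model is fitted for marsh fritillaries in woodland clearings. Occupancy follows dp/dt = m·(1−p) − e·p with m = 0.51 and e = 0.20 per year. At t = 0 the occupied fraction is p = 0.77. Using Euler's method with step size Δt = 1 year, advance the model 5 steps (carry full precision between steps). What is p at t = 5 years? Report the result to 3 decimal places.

0.718

Update rule: p ← p + [m·(1−p) − e·p]·Δt with Δt = 1.
  1  |  dp/dt·Δt = -0.036700  |  p_1 = 0.733300
  2  |  dp/dt·Δt = -0.010643  |  p_2 = 0.722657
  3  |  dp/dt·Δt = -0.003086  |  p_3 = 0.719571
  4  |  dp/dt·Δt = -0.000895  |  p_4 = 0.718675
  5  |  dp/dt·Δt = -0.000260  |  p_5 = 0.718416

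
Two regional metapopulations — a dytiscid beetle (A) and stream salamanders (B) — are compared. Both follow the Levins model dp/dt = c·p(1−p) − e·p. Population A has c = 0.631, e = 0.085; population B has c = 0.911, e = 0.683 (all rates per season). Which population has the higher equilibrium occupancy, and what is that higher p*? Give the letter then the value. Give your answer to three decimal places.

A: p*_A = 1 − 0.085/0.631 = 0.8653.
B: p*_B = 1 − 0.683/0.911 = 0.2503.
A is higher at 0.8653.

A, 0.865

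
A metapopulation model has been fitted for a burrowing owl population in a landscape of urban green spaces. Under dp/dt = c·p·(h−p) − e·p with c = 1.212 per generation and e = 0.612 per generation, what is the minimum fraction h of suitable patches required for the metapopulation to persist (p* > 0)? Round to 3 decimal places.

p* = h − e/c is positive only when h > e/c.
h_min = e/c = 0.612/1.212 = 0.5050.

0.505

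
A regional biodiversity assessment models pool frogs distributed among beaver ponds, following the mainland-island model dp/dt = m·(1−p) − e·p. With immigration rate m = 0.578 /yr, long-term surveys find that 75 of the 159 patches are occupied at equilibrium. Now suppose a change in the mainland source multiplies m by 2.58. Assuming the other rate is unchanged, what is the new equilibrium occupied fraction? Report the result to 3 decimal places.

0.697

Observed p* = 75/159 = 0.47170.
Balance m(1−p*) = e·p* gives e = m(1−p*)/p* = 0.578×0.52830/0.47170 = 0.64736.
New p* = m/(m+e) = 1.49124/(1.49124+0.64736) = 0.69730.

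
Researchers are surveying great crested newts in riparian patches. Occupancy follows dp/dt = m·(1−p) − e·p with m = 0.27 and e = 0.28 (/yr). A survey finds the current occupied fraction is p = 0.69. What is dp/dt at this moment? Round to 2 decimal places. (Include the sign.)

-0.11

Colonization term: m·(1−p) = 0.27×0.3100 = 0.08370.
Extinction term: e·p = 0.19320.
dp/dt = 0.08370 − 0.19320 = -0.10950.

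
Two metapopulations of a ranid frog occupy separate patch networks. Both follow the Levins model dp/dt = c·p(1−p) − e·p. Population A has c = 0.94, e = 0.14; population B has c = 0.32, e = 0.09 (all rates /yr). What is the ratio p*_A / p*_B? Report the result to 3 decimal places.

A: p*_A = 1 − 0.14/0.94 = 0.8511.
B: p*_B = 1 − 0.09/0.32 = 0.7188.
p*_A / p*_B = 0.8511/0.7188 = 1.1841.

1.184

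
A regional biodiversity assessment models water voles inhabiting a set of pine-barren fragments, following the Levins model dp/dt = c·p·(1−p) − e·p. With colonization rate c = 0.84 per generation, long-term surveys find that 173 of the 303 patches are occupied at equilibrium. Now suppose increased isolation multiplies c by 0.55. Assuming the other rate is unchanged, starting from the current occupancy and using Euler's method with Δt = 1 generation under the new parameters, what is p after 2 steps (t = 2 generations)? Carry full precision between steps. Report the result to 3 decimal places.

Observed p* = 173/303 = 0.57096.
Balance c(1−p*) = e gives e = 0.84×(1 − 0.57096) = 0.36040.
Starting from p₀ = 0.57096; update p ← p + (dp/dt)·Δt with the new parameters.
t = 1: p = 0.57096 + (-0.09260) = 0.47836
t = 2: p = 0.47836 + (-0.05712) = 0.42124

0.421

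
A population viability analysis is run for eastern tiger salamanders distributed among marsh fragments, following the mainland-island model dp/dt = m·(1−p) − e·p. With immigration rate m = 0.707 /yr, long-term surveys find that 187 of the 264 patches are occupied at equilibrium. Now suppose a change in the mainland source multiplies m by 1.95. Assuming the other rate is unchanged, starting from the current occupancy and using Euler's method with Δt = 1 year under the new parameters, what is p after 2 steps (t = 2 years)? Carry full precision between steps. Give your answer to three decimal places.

0.773

Observed p* = 187/264 = 0.70833.
Balance m(1−p*) = e·p* gives e = m(1−p*)/p* = 0.707×0.29167/0.70833 = 0.29112.
Starting from p₀ = 0.70833; update p ← p + (dp/dt)·Δt with the new parameters.
step 1: Δp = +0.19590, p = 0.90423
step 2: Δp = -0.13121, p = 0.77303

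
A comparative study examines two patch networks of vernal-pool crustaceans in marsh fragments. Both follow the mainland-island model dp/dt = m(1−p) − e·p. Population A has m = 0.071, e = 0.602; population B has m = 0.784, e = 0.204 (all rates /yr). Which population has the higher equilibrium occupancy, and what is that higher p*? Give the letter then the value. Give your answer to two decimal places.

A: p*_A = m/(m+e) = 0.071/0.6730 = 0.1055.
B: p*_B = 0.784/0.9880 = 0.7935.
B is higher at 0.7935.

B, 0.79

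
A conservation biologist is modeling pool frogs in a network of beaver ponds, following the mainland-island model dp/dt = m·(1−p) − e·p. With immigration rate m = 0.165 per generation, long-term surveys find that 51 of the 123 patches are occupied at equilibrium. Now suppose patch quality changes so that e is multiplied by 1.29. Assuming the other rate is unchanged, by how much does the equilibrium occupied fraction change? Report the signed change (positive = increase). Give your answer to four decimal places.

-0.0602

Observed p* = 51/123 = 0.41463.
Balance m(1−p*) = e·p* gives e = m(1−p*)/p* = 0.165×0.58537/0.41463 = 0.23295.
New p* = m/(m+e) = 0.16500/(0.16500+0.30051) = 0.35445.
Δp* = 0.35445 − 0.41463 = -0.06018.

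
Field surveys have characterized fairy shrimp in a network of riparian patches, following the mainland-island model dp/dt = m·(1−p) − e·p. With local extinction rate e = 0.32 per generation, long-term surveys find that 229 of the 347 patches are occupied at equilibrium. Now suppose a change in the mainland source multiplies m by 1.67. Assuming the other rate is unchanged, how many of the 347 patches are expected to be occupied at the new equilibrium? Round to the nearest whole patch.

265

Observed p* = 229/347 = 0.65994.
Balance m(1−p*) = e·p* gives m = e·p*/(1−p*) = 0.32×0.65994/0.34006 = 0.62101.
New p* = m/(m+e) = 1.03709/(1.03709+0.32000) = 0.76420.
Expected occupied = 347 × 0.76420 = 265.18 ≈ 265.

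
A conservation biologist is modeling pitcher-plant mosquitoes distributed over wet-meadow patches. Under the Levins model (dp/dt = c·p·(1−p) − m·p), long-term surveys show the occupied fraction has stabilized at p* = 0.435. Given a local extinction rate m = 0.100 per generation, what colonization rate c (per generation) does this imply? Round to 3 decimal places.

0.177

At equilibrium c(1−p*) = m, so c = m/(1−p*).
c = 0.100/(1 − 0.435) = 0.100/0.5650 = 0.1770.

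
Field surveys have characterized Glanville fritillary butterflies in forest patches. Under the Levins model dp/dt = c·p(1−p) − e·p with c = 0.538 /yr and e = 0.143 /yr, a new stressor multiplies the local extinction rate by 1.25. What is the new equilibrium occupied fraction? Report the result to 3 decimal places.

Before: p* = 1 − 0.143/0.538 = 0.7342.
After the change, c = 0.538, e = 0.17875, so p* = 1 − 0.17875/0.538 = 0.6678.

0.668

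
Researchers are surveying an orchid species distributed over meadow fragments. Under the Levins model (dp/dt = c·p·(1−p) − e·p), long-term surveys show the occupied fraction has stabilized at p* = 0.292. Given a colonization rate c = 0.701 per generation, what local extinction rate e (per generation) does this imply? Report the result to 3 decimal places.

At equilibrium c(1−p*) = e.
e = 0.701 × (1 − 0.292) = 0.701 × 0.7080 = 0.4963.

0.496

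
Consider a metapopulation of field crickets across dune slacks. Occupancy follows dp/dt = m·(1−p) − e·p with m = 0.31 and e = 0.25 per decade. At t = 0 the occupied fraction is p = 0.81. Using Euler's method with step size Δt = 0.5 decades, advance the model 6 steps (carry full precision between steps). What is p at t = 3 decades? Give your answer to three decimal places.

Update rule: p ← p + [m·(1−p) − e·p]·Δt with Δt = 0.5.
step 1: Δp = -0.07180, p = 0.73820
step 2: Δp = -0.05170, p = 0.68650
step 3: Δp = -0.03722, p = 0.64928
step 4: Δp = -0.02680, p = 0.62248
step 5: Δp = -0.01930, p = 0.60319
step 6: Δp = -0.01389, p = 0.58930

0.589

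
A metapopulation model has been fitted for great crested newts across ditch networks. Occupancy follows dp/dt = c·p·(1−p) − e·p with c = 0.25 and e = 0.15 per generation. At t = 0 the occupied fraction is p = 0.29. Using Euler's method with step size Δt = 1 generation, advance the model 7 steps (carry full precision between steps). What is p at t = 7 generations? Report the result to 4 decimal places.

0.3377

Update rule: p ← p + [c·p·(1−p) − e·p]·Δt with Δt = 1.
t = 1: p = 0.29000 + (+0.00797) = 0.29797
t = 2: p = 0.29797 + (+0.00760) = 0.30558
t = 3: p = 0.30558 + (+0.00721) = 0.31279
t = 4: p = 0.31279 + (+0.00682) = 0.31961
t = 5: p = 0.31961 + (+0.00642) = 0.32603
t = 6: p = 0.32603 + (+0.00603) = 0.33206
t = 7: p = 0.33206 + (+0.00564) = 0.33770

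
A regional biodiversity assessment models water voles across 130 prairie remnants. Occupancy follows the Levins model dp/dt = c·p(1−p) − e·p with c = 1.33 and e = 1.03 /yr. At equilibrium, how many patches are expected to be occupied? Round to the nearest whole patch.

29

p* = 1 − e/c = 1 − 1.03/1.33 = 0.2256.
Expected occupied patches = N × p* = 130 × 0.2256 = 29.32 ≈ 29.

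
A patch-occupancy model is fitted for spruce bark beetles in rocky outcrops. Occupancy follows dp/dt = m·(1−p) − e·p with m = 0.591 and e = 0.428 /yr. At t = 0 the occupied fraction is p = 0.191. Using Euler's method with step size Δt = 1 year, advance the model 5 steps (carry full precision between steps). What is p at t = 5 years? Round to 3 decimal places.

Update rule: p ← p + [m·(1−p) − e·p]·Δt with Δt = 1.
step 1: Δp = +0.39637, p = 0.58737
step 2: Δp = -0.00753, p = 0.57984
step 3: Δp = +0.00014, p = 0.57998
step 4: Δp = -0.00000, p = 0.57998
step 5: Δp = +0.00000, p = 0.57998

0.580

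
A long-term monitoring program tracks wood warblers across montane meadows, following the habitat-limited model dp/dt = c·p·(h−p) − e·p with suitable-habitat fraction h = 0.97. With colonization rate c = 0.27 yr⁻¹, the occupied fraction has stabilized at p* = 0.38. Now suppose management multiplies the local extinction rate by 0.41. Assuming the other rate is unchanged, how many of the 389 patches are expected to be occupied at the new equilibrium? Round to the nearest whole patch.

Balance c(h−p*) = e gives e = 0.27×(0.97 − 0.38000) = 0.15930.
New p* = 0.97 − e/c = 0.97 − 0.06531/0.27000 = 0.72811.
Expected occupied = 389 × 0.72811 = 283.23 ≈ 283.

283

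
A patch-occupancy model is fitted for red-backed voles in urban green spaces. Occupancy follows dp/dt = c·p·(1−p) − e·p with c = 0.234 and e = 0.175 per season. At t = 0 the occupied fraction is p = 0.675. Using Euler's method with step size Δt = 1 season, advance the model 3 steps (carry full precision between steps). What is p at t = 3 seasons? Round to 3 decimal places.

0.518

Update rule: p ← p + [c·p·(1−p) − e·p]·Δt with Δt = 1.
t = 1: p = 0.67500 + (-0.06679) = 0.60821
t = 2: p = 0.60821 + (-0.05068) = 0.55753
t = 3: p = 0.55753 + (-0.03984) = 0.51769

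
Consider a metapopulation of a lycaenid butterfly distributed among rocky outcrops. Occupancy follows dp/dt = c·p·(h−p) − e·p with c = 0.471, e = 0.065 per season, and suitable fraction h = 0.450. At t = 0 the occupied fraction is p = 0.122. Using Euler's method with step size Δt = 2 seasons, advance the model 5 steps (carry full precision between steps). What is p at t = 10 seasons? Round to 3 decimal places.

Update rule: p ← p + [c·p·(h−p) − e·p]·Δt with Δt = 2.
  1  |  dp/dt·Δt = +0.021835  |  p_1 = 0.143835
  2  |  dp/dt·Δt = +0.022785  |  p_2 = 0.166620
  3  |  dp/dt·Δt = +0.022818  |  p_3 = 0.189437
  4  |  dp/dt·Δt = +0.021871  |  p_4 = 0.211308
  5  |  dp/dt·Δt = +0.020042  |  p_5 = 0.231350

0.231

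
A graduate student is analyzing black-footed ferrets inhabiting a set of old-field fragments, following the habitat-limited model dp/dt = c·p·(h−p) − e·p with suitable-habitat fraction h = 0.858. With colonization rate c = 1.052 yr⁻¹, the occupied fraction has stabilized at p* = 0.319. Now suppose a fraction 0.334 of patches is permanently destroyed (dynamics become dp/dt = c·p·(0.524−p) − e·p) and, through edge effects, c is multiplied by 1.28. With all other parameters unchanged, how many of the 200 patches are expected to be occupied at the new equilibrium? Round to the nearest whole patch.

21

Balance c(h−p*) = e gives e = 1.052×(0.858 − 0.31900) = 0.56703.
New p* = 0.524 − e/c = 0.524 − 0.56703/1.34656 = 0.10290.
Expected occupied = 200 × 0.10290 = 20.58 ≈ 21.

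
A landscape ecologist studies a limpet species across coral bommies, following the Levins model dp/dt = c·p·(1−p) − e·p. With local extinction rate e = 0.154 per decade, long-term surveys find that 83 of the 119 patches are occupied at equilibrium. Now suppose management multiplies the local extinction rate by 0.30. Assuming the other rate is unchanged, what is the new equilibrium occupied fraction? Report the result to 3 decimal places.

Observed p* = 83/119 = 0.69748.
Balance c(1−p*) = e gives c = e/(1 − 0.69748) = 0.154/0.30252 = 0.50906.
New p* = 1 − e/c = 1 − 0.04620/0.50906 = 0.90924.

0.909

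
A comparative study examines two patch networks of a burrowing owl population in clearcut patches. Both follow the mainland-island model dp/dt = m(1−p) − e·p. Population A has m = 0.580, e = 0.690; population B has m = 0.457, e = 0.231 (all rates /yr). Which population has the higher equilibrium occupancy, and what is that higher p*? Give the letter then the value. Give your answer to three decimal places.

A: p*_A = m/(m+e) = 0.580/1.2700 = 0.4567.
B: p*_B = 0.457/0.6880 = 0.6642.
B is higher at 0.6642.

B, 0.664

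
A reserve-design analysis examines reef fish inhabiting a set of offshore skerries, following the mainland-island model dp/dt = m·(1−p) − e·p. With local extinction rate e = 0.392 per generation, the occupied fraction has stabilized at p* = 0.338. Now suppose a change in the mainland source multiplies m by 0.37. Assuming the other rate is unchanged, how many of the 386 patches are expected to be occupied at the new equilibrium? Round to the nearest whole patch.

61

Balance m(1−p*) = e·p* gives m = e·p*/(1−p*) = 0.392×0.33800/0.66200 = 0.20015.
New p* = m/(m+e) = 0.07406/(0.07406+0.39200) = 0.15891.
Expected occupied = 386 × 0.15891 = 61.34 ≈ 61.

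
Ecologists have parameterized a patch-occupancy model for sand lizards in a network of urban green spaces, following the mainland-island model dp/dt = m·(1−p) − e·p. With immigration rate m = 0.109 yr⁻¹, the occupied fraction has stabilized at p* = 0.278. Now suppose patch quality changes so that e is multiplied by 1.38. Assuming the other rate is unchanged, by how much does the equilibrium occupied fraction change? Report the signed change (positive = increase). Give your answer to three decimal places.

Balance m(1−p*) = e·p* gives e = m(1−p*)/p* = 0.109×0.72200/0.27800 = 0.28309.
New p* = m/(m+e) = 0.10900/(0.10900+0.39066) = 0.21815.
Δp* = 0.21815 − 0.27800 = -0.05985.

-0.060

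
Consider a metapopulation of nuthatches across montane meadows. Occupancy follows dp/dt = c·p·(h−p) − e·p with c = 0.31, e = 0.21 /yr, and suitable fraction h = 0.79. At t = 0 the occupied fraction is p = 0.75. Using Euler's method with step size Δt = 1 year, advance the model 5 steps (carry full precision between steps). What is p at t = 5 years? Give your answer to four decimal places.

0.3652

Update rule: p ← p + [c·p·(h−p) − e·p]·Δt with Δt = 1.
step 1: Δp = -0.14820, p = 0.60180
step 2: Δp = -0.09127, p = 0.51053
step 3: Δp = -0.06298, p = 0.44755
step 4: Δp = -0.04647, p = 0.40108
step 5: Δp = -0.03587, p = 0.36521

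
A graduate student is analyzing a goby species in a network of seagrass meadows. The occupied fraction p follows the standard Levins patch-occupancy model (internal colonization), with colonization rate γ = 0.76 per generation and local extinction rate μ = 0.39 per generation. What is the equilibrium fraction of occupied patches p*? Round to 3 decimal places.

0.487

At equilibrium, colonization balances extinction: γ·p*·(1−p*) = μ·p*.
So p* = 1 − μ/γ = 1 − 0.39/0.76 = 1 − 0.5132 = 0.4868.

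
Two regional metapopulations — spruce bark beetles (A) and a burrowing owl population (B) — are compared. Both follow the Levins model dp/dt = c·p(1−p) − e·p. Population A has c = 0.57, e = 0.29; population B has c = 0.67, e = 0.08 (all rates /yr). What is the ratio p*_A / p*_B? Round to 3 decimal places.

0.558

A: p*_A = 1 − 0.29/0.57 = 0.4912.
B: p*_B = 1 − 0.08/0.67 = 0.8806.
p*_A / p*_B = 0.4912/0.8806 = 0.5578.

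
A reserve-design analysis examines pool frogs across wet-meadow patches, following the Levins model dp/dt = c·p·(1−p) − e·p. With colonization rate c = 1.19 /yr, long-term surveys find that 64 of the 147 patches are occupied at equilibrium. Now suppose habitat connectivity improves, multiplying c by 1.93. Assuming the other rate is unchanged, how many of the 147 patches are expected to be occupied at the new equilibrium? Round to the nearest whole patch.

Observed p* = 64/147 = 0.43537.
Balance c(1−p*) = e gives e = 1.19×(1 − 0.43537) = 0.67191.
New p* = 1 − e/c = 1 − 0.67191/2.29670 = 0.70745.
Expected occupied = 147 × 0.70745 = 104.00 ≈ 104.

104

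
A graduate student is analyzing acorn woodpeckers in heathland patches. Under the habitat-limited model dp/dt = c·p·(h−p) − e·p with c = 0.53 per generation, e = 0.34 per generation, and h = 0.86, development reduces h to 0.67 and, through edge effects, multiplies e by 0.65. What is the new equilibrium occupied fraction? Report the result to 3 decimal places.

Before: p* = h − e/c = 0.86 − 0.34/0.53 = 0.86 − 0.6415 = 0.2185.
After: c = 0.53, e = 0.221, h = 0.67; p* = 0.67 − 0.221/0.53 = 0.2530.

0.253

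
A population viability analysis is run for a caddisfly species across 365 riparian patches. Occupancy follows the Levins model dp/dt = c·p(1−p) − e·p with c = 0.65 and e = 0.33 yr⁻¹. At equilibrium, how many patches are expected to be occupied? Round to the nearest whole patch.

p* = 1 − e/c = 1 − 0.33/0.65 = 0.4923.
Expected occupied patches = N × p* = 365 × 0.4923 = 179.69 ≈ 180.

180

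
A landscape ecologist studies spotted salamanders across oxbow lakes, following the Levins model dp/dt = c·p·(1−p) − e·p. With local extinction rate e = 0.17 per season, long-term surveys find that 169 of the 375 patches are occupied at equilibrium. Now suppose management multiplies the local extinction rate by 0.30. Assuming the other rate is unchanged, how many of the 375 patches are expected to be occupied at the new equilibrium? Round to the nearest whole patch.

Observed p* = 169/375 = 0.45067.
Balance c(1−p*) = e gives c = e/(1 − 0.45067) = 0.17/0.54933 = 0.30947.
New p* = 1 − e/c = 1 − 0.05100/0.30947 = 0.83520.
Expected occupied = 375 × 0.83520 = 313.20 ≈ 313.

313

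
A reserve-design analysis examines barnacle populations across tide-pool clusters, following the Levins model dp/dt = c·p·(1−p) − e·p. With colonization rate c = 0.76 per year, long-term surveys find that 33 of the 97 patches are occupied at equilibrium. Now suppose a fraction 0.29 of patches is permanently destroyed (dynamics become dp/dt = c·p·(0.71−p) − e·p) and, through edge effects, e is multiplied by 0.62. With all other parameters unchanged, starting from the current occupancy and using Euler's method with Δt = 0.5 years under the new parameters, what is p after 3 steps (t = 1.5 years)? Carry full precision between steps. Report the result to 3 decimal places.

0.327

Observed p* = 33/97 = 0.34021.
Balance c(1−p*) = e gives e = 0.76×(1 − 0.34021) = 0.50144.
Starting from p₀ = 0.34021; update p ← p + (dp/dt)·Δt with the new parameters.
t = 0.5: p = 0.34021 + (-0.00508) = 0.33513
t = 1: p = 0.33513 + (-0.00436) = 0.33077
t = 1.5: p = 0.33077 + (-0.00375) = 0.32702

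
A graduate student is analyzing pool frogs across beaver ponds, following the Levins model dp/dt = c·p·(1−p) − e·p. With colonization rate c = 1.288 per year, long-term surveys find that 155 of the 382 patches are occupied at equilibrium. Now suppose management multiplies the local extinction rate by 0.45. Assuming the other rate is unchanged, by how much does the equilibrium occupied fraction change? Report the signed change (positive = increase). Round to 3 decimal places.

Observed p* = 155/382 = 0.40576.
Balance c(1−p*) = e gives e = 1.288×(1 − 0.40576) = 0.76538.
New p* = 1 − e/c = 1 − 0.34442/1.28800 = 0.73259.
Δp* = 0.73259 − 0.40576 = +0.32683.

0.327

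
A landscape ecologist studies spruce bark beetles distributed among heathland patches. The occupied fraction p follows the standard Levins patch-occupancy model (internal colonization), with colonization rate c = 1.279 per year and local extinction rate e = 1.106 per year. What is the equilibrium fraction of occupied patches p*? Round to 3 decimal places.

Setting dp/dt = 0 and dividing through by p* gives c·(1−p*) = e.
So p* = 1 − e/c = 1 − 1.106/1.279 = 1 − 0.8647 = 0.1353.

0.135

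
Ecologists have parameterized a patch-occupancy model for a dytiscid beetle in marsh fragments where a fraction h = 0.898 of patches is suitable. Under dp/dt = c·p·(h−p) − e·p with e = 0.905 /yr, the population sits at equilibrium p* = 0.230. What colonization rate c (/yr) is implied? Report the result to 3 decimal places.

At equilibrium c(h−p*) = e, so c = e/(h−p*).
c = 0.905/(0.898 − 0.230) = 0.905/0.6680 = 1.3548.

1.355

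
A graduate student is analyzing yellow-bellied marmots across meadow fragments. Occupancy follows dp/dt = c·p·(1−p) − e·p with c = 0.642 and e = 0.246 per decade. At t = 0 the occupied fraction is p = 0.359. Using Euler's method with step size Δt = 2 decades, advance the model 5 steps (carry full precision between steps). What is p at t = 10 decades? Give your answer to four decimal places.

0.6161

Update rule: p ← p + [c·p·(1−p) − e·p]·Δt with Δt = 2.
step 1: Δp = +0.11884, p = 0.47784
step 2: Δp = +0.08527, p = 0.56311
step 3: Δp = +0.03883, p = 0.60195
step 4: Δp = +0.01150, p = 0.61344
step 5: Δp = +0.00266, p = 0.61611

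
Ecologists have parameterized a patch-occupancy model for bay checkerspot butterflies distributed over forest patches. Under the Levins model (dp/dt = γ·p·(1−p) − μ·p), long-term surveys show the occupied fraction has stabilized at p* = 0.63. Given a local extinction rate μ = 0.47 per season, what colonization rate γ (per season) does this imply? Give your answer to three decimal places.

At equilibrium γ(1−p*) = μ, so γ = μ/(1−p*).
γ = 0.47/(1 − 0.63) = 0.47/0.3700 = 1.2703.

1.270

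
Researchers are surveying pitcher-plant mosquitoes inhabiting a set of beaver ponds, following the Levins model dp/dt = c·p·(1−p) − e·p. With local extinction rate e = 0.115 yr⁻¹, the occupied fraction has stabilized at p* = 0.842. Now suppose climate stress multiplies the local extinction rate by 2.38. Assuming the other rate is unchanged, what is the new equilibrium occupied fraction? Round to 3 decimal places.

Balance c(1−p*) = e gives c = e/(1 − 0.84200) = 0.115/0.15800 = 0.72785.
New p* = 1 − e/c = 1 − 0.27370/0.72785 = 0.62396.

0.624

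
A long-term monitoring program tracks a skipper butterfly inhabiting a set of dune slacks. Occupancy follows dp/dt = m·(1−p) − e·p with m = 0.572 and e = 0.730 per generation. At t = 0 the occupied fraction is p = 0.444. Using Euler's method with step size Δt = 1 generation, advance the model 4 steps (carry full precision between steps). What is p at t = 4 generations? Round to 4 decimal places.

0.4394

Update rule: p ← p + [m·(1−p) − e·p]·Δt with Δt = 1.
step 1: Δp = -0.00609, p = 0.43791
step 2: Δp = +0.00184, p = 0.43975
step 3: Δp = -0.00056, p = 0.43920
step 4: Δp = +0.00017, p = 0.43936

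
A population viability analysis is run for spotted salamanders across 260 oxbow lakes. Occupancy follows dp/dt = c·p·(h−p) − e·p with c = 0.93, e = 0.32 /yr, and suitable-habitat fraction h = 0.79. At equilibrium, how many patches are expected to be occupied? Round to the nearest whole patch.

p* = h − e/c = 0.79 − 0.3441 = 0.4459.
Expected occupied patches = N × p* = 260 × 0.4459 = 115.94 ≈ 116.

116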